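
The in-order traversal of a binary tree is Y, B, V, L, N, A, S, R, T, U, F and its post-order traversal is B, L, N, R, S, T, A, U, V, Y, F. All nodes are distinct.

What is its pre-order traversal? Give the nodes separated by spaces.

The last element of post-order is the root; it splits in-order into left and right subtrees.
Root F: left subtree has 10 nodes {Y, B, V, L, N, A, S, R, T, U}, right has 0 { }.
  Root Y: left subtree has 0 nodes { }, right has 9 {B, V, L, N, A, S, R, T, U}.
    Root V: left subtree has 1 node {B}, right has 7 {L, N, A, S, R, T, U}.
      Root U: left subtree has 6 nodes {L, N, A, S, R, T}, right has 0 { }.
        Root A: left subtree has 2 nodes {L, N}, right has 3 {S, R, T}.
          Root N: left subtree has 1 node {L}, right has 0 { }.
          Root T: left subtree has 2 nodes {S, R}, right has 0 { }.
            Root S: left subtree has 0 nodes { }, right has 1 {R}.

F Y V B U A N L T S R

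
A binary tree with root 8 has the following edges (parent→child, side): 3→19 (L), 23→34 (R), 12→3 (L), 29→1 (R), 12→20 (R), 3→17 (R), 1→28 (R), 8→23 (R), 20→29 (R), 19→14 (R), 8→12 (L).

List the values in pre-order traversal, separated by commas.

Pre-order visits the node, then its left subtree, then its right subtree.
Visit 8.
At 8: go left to 12.
  Visit 12.
  At 12: go left to 3.
    Visit 3.
    At 3: go left to 19.
      Visit 19.
      At 19: no left child.
      At 19: go right to 14.
        14 is a leaf — visit 14.
    At 3: go right to 17.
      17 is a leaf — visit 17.
  At 12: go right to 20.
    Visit 20.
    At 20: no left child.
    At 20: go right to 29.
      Visit 29.
      At 29: no left child.
      At 29: go right to 1.
        Visit 1.
        At 1: no left child.
        At 1: go right to 28.
          28 is a leaf — visit 28.
At 8: go right to 23.
  Visit 23.
  At 23: no left child.
  At 23: go right to 34.
    34 is a leaf — visit 34.

8, 12, 3, 19, 14, 17, 20, 29, 1, 28, 23, 34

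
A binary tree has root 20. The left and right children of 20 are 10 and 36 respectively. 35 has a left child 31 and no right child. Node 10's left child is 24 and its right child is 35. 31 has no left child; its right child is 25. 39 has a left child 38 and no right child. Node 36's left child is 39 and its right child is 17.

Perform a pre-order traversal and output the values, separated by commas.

20, 10, 24, 35, 31, 25, 36, 39, 38, 17

Pre-order visits the node, then its left subtree, then its right subtree.
Visit 20.
At 20: go left to 10.
  Visit 10.
  At 10: go left to 24.
    24 is a leaf — visit 24.
  At 10: go right to 35.
    Visit 35.
    At 35: go left to 31.
      Visit 31.
      At 31: no left child.
      At 31: go right to 25.
        25 is a leaf — visit 25.
    At 35: no right child.
At 20: go right to 36.
  Visit 36.
  At 36: go left to 39.
    Visit 39.
    At 39: go left to 38.
      38 is a leaf — visit 38.
    At 39: no right child.
  At 36: go right to 17.
    17 is a leaf — visit 17.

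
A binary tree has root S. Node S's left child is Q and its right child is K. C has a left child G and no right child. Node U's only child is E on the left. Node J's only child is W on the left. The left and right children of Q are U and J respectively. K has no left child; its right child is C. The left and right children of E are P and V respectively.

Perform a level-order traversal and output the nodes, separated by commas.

S, Q, K, U, J, C, E, W, G, P, V

Level-order visits nodes level by level from the root, left to right within each level.
Level 0: S
Level 1: Q, K
Level 2: U, J, C
Level 3: E, W, G
Level 4: P, V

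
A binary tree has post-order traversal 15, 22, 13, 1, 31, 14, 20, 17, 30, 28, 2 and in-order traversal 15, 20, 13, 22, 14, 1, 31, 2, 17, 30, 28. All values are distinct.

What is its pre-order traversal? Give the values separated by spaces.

The last element of post-order is the root; it splits in-order into left and right subtrees.
Root 2: left subtree has 7 nodes {15, 20, 13, 22, 14, 1, 31}, right has 3 {17, 30, 28}.
  Root 20: left subtree has 1 node {15}, right has 5 {13, 22, 14, 1, 31}.
    Root 14: left subtree has 2 nodes {13, 22}, right has 2 {1, 31}.
      Root 13: left subtree has 0 nodes { }, right has 1 {22}.
      Root 31: left subtree has 1 node {1}, right has 0 { }.
  Root 28: left subtree has 2 nodes {17, 30}, right has 0 { }.
    Root 30: left subtree has 1 node {17}, right has 0 { }.

2 20 15 14 13 22 31 1 28 30 17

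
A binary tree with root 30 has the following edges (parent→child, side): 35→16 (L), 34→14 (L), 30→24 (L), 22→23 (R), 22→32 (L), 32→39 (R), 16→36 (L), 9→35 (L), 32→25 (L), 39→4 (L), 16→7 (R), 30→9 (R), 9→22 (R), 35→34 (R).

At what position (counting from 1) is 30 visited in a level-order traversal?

1

Level-order visits nodes level by level from the root, left to right within each level.
Level 0: 30
Level 1: 24, 9
Level 2: 35, 22
Level 3: 16, 34, 32, 23
Level 4: 36, 7, 14, 25, 39
Level 5: 4
Full level-order sequence: 30, 24, 9, 35, 22, 16, 34, 32, 23, 36, 7, 14, 25, 39, 4.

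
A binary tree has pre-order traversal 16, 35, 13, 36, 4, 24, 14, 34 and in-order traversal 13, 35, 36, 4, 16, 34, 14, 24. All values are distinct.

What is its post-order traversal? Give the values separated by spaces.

13 4 36 35 34 14 24 16

The first element of pre-order is the root; it splits in-order into left and right subtrees.
Root 16: left subtree has 4 nodes {13, 35, 36, 4}, right has 3 {34, 14, 24}.
  Root 35: left subtree has 1 node {13}, right has 2 {36, 4}.
    Root 36: left subtree has 0 nodes { }, right has 1 {4}.
  Root 24: left subtree has 2 nodes {34, 14}, right has 0 { }.
    Root 14: left subtree has 1 node {34}, right has 0 { }.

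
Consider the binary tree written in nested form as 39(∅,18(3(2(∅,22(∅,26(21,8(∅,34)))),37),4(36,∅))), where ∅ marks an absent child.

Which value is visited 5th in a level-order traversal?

Level-order visits nodes level by level from the root, left to right within each level.
Level 0: 39
Level 1: 18
Level 2: 3, 4
Level 3: 2, 37, 36
Level 4: 22
Level 5: 26
Level 6: 21, 8
Level 7: 34
Full level-order sequence: 39, 18, 3, 4, 2, 37, 36, 22, 26, 21, 8, 34.

2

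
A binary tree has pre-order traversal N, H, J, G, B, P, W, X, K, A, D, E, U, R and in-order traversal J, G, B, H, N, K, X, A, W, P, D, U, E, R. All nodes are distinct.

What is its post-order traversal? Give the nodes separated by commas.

The first element of pre-order is the root; it splits in-order into left and right subtrees.
Root N: left subtree has 4 nodes {J, G, B, H}, right has 9 {K, X, A, W, P, D, U, E, R}.
  Root H: left subtree has 3 nodes {J, G, B}, right has 0 { }.
    Root J: left subtree has 0 nodes { }, right has 2 {G, B}.
      Root G: left subtree has 0 nodes { }, right has 1 {B}.
  Root P: left subtree has 4 nodes {K, X, A, W}, right has 4 {D, U, E, R}.
    Root W: left subtree has 3 nodes {K, X, A}, right has 0 { }.
      Root X: left subtree has 1 node {K}, right has 1 {A}.
    Root D: left subtree has 0 nodes { }, right has 3 {U, E, R}.
      Root E: left subtree has 1 node {U}, right has 1 {R}.

B, G, J, H, K, A, X, W, U, R, E, D, P, N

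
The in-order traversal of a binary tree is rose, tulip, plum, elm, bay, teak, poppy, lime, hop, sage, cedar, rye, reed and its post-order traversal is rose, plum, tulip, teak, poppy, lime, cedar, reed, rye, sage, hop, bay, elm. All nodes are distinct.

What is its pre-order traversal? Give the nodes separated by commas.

The last element of post-order is the root; it splits in-order into left and right subtrees.
Root elm: left subtree has 3 nodes {rose, tulip, plum}, right has 9 {bay, teak, poppy, lime, hop, sage, cedar, rye, reed}.
  Root tulip: left subtree has 1 node {rose}, right has 1 {plum}.
  Root bay: left subtree has 0 nodes { }, right has 8 {teak, poppy, lime, hop, sage, cedar, rye, reed}.
    Root hop: left subtree has 3 nodes {teak, poppy, lime}, right has 4 {sage, cedar, rye, reed}.
      Root lime: left subtree has 2 nodes {teak, poppy}, right has 0 { }.
        Root poppy: left subtree has 1 node {teak}, right has 0 { }.
      Root sage: left subtree has 0 nodes { }, right has 3 {cedar, rye, reed}.
        Root rye: left subtree has 1 node {cedar}, right has 1 {reed}.

elm, tulip, rose, plum, bay, hop, lime, poppy, teak, sage, rye, cedar, reed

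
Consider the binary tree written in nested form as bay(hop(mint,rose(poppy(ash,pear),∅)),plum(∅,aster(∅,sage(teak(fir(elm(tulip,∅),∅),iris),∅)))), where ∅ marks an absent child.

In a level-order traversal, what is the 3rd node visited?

plum

Level-order visits nodes level by level from the root, left to right within each level.
Level 0: bay
Level 1: hop, plum
Level 2: mint, rose, aster
Level 3: poppy, sage
Level 4: ash, pear, teak
Level 5: fir, iris
Level 6: elm
Level 7: tulip
Full level-order sequence: bay, hop, plum, mint, rose, aster, poppy, sage, ash, pear, teak, fir, iris, elm, tulip.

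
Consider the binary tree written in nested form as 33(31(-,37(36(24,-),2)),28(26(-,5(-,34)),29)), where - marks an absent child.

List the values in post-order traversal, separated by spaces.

24 36 2 37 31 34 5 26 29 28 33

Post-order visits the left subtree, then the right subtree, then the node.
At 33: go left to 31.
  At 31: no left child.
  At 31: go right to 37.
    At 37: go left to 36.
      At 36: go left to 24.
        24 is a leaf — visit 24.
      At 36: no right child.
      Visit 36.
    At 37: go right to 2.
      2 is a leaf — visit 2.
    Visit 37.
  Visit 31.
At 33: go right to 28.
  At 28: go left to 26.
    At 26: no left child.
    At 26: go right to 5.
      At 5: no left child.
      At 5: go right to 34.
        34 is a leaf — visit 34.
      Visit 5.
    Visit 26.
  At 28: go right to 29.
    29 is a leaf — visit 29.
  Visit 28.
Visit 33.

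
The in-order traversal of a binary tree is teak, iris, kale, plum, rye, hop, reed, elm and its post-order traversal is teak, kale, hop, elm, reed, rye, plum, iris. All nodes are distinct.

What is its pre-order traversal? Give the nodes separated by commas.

iris, teak, plum, kale, rye, reed, hop, elm

The last element of post-order is the root; it splits in-order into left and right subtrees.
Root iris: left subtree has 1 node {teak}, right has 6 {kale, plum, rye, hop, reed, elm}.
  Root plum: left subtree has 1 node {kale}, right has 4 {rye, hop, reed, elm}.
    Root rye: left subtree has 0 nodes { }, right has 3 {hop, reed, elm}.
      Root reed: left subtree has 1 node {hop}, right has 1 {elm}.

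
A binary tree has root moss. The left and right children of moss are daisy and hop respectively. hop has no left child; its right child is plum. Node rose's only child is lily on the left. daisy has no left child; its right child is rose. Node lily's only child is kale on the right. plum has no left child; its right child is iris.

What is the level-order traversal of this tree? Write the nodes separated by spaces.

Level-order visits nodes level by level from the root, left to right within each level.
Level 0: moss
Level 1: daisy, hop
Level 2: rose, plum
Level 3: lily, iris
Level 4: kale

moss daisy hop rose plum lily iris kale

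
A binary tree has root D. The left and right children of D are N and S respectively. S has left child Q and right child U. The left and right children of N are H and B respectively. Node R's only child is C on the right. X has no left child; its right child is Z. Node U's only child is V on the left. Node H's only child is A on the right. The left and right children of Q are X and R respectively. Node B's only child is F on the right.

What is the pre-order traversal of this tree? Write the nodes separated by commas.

Pre-order visits the node, then its left subtree, then its right subtree.
Visit D.
At D: go left to N.
  Visit N.
  At N: go left to H.
    Visit H.
    At H: no left child.
    At H: go right to A.
      A is a leaf — visit A.
  At N: go right to B.
    Visit B.
    At B: no left child.
    At B: go right to F.
      F is a leaf — visit F.
At D: go right to S.
  Visit S.
  At S: go left to Q.
    Visit Q.
    At Q: go left to X.
      Visit X.
      At X: no left child.
      At X: go right to Z.
        Z is a leaf — visit Z.
    At Q: go right to R.
      Visit R.
      At R: no left child.
      At R: go right to C.
        C is a leaf — visit C.
  At S: go right to U.
    Visit U.
    At U: go left to V.
      V is a leaf — visit V.
    At U: no right child.

D, N, H, A, B, F, S, Q, X, Z, R, C, U, V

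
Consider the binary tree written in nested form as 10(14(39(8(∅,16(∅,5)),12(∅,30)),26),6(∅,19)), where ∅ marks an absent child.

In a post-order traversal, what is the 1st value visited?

Post-order visits the left subtree, then the right subtree, then the node.
At 10: go left to 14.
  At 14: go left to 39.
    At 39: go left to 8.
      At 8: no left child.
      At 8: go right to 16.
        At 16: no left child.
        At 16: go right to 5.
          5 is a leaf — visit 5.
        Visit 16.
      Visit 8.
    At 39: go right to 12.
      At 12: no left child.
      At 12: go right to 30.
        30 is a leaf — visit 30.
      Visit 12.
    Visit 39.
  At 14: go right to 26.
    26 is a leaf — visit 26.
  Visit 14.
At 10: go right to 6.
  At 6: no left child.
  At 6: go right to 19.
    19 is a leaf — visit 19.
  Visit 6.
Visit 10.
Full post-order sequence: 5, 16, 8, 30, 12, 39, 26, 14, 19, 6, 10.

5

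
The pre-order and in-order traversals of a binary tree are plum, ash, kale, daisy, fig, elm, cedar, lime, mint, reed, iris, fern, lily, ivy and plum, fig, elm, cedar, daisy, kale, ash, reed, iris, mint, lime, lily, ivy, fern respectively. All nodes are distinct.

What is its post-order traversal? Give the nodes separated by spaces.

The first element of pre-order is the root; it splits in-order into left and right subtrees.
Root plum: left subtree has 0 nodes { }, right has 13 {fig, elm, cedar, daisy, kale, ash, reed, iris, mint, lime, lily, ivy, fern}.
  Root ash: left subtree has 5 nodes {fig, elm, cedar, daisy, kale}, right has 7 {reed, iris, mint, lime, lily, ivy, fern}.
    Root kale: left subtree has 4 nodes {fig, elm, cedar, daisy}, right has 0 { }.
      Root daisy: left subtree has 3 nodes {fig, elm, cedar}, right has 0 { }.
        Root fig: left subtree has 0 nodes { }, right has 2 {elm, cedar}.
          Root elm: left subtree has 0 nodes { }, right has 1 {cedar}.
    Root lime: left subtree has 3 nodes {reed, iris, mint}, right has 3 {lily, ivy, fern}.
      Root mint: left subtree has 2 nodes {reed, iris}, right has 0 { }.
        Root reed: left subtree has 0 nodes { }, right has 1 {iris}.
      Root fern: left subtree has 2 nodes {lily, ivy}, right has 0 { }.
        Root lily: left subtree has 0 nodes { }, right has 1 {ivy}.

cedar elm fig daisy kale iris reed mint ivy lily fern lime ash plum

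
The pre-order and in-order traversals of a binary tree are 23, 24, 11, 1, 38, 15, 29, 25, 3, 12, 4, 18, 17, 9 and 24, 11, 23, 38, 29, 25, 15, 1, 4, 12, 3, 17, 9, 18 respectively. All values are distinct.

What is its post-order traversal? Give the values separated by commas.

The first element of pre-order is the root; it splits in-order into left and right subtrees.
Root 23: left subtree has 2 nodes {24, 11}, right has 11 {38, 29, 25, 15, 1, 4, 12, 3, 17, 9, 18}.
  Root 24: left subtree has 0 nodes { }, right has 1 {11}.
  Root 1: left subtree has 4 nodes {38, 29, 25, 15}, right has 6 {4, 12, 3, 17, 9, 18}.
    Root 38: left subtree has 0 nodes { }, right has 3 {29, 25, 15}.
      Root 15: left subtree has 2 nodes {29, 25}, right has 0 { }.
        Root 29: left subtree has 0 nodes { }, right has 1 {25}.
    Root 3: left subtree has 2 nodes {4, 12}, right has 3 {17, 9, 18}.
      Root 12: left subtree has 1 node {4}, right has 0 { }.
      Root 18: left subtree has 2 nodes {17, 9}, right has 0 { }.
        Root 17: left subtree has 0 nodes { }, right has 1 {9}.

11, 24, 25, 29, 15, 38, 4, 12, 9, 17, 18, 3, 1, 23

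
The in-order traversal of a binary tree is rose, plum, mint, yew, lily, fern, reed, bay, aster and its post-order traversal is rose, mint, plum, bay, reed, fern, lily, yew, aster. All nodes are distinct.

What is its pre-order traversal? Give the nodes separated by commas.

The last element of post-order is the root; it splits in-order into left and right subtrees.
Root aster: left subtree has 8 nodes {rose, plum, mint, yew, lily, fern, reed, bay}, right has 0 { }.
  Root yew: left subtree has 3 nodes {rose, plum, mint}, right has 4 {lily, fern, reed, bay}.
    Root plum: left subtree has 1 node {rose}, right has 1 {mint}.
    Root lily: left subtree has 0 nodes { }, right has 3 {fern, reed, bay}.
      Root fern: left subtree has 0 nodes { }, right has 2 {reed, bay}.
        Root reed: left subtree has 0 nodes { }, right has 1 {bay}.

aster, yew, plum, rose, mint, lily, fern, reed, bay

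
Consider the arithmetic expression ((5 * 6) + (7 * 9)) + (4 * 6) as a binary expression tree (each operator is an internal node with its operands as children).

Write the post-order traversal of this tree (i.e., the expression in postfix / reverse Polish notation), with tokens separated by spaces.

Post-order on an expression tree gives postfix notation: for each operator, emit left operand, right operand, then the operator.

5 6 * 7 9 * + 4 6 * +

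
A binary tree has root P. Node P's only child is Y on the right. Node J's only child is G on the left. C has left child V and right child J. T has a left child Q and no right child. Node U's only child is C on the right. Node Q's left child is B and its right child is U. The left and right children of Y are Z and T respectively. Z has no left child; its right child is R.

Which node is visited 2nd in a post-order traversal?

Z

Post-order visits the left subtree, then the right subtree, then the node.
At P: no left child.
At P: go right to Y.
  At Y: go left to Z.
    At Z: no left child.
    At Z: go right to R.
      R is a leaf — visit R.
    Visit Z.
  At Y: go right to T.
    At T: go left to Q.
      At Q: go left to B.
        B is a leaf — visit B.
      At Q: go right to U.
        At U: no left child.
        At U: go right to C.
          At C: go left to V.
            V is a leaf — visit V.
          At C: go right to J.
            At J: go left to G.
              G is a leaf — visit G.
            At J: no right child.
            Visit J.
          Visit C.
        Visit U.
      Visit Q.
    At T: no right child.
    Visit T.
  Visit Y.
Visit P.
Full post-order sequence: R, Z, B, V, G, J, C, U, Q, T, Y, P.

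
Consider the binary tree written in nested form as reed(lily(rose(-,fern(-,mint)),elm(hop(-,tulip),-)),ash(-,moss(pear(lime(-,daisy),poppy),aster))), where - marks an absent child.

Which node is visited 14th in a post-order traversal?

ash

Post-order visits the left subtree, then the right subtree, then the node.
At reed: go left to lily.
  At lily: go left to rose.
    At rose: no left child.
    At rose: go right to fern.
      At fern: no left child.
      At fern: go right to mint.
        mint is a leaf — visit mint.
      Visit fern.
    Visit rose.
  At lily: go right to elm.
    At elm: go left to hop.
      At hop: no left child.
      At hop: go right to tulip.
        tulip is a leaf — visit tulip.
      Visit hop.
    At elm: no right child.
    Visit elm.
  Visit lily.
At reed: go right to ash.
  At ash: no left child.
  At ash: go right to moss.
    At moss: go left to pear.
      At pear: go left to lime.
        At lime: no left child.
        At lime: go right to daisy.
          daisy is a leaf — visit daisy.
        Visit lime.
      At pear: go right to poppy.
        poppy is a leaf — visit poppy.
      Visit pear.
    At moss: go right to aster.
      aster is a leaf — visit aster.
    Visit moss.
  Visit ash.
Visit reed.
Full post-order sequence: mint, fern, rose, tulip, hop, elm, lily, daisy, lime, poppy, pear, aster, moss, ash, reed.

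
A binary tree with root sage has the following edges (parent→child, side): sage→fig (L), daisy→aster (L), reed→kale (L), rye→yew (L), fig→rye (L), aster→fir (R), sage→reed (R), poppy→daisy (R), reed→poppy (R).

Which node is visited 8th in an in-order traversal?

In-order visits the left subtree, then the node, then the right subtree.
At sage: go left to fig.
  At fig: go left to rye.
    At rye: go left to yew.
      yew is a leaf — visit yew.
    Visit rye.
    At rye: no right child.
  Visit fig.
  At fig: no right child.
Visit sage.
At sage: go right to reed.
  At reed: go left to kale.
    kale is a leaf — visit kale.
  Visit reed.
  At reed: go right to poppy.
    At poppy: no left child.
    Visit poppy.
    At poppy: go right to daisy.
      At daisy: go left to aster.
        At aster: no left child.
        Visit aster.
        At aster: go right to fir.
          fir is a leaf — visit fir.
      Visit daisy.
      At daisy: no right child.
Full in-order sequence: yew, rye, fig, sage, kale, reed, poppy, aster, fir, daisy.

aster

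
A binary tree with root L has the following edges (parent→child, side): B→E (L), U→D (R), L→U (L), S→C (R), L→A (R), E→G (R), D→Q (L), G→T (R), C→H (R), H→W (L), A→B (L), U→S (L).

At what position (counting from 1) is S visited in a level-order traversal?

4

Level-order visits nodes level by level from the root, left to right within each level.
Level 0: L
Level 1: U, A
Level 2: S, D, B
Level 3: C, Q, E
Level 4: H, G
Level 5: W, T
Full level-order sequence: L, U, A, S, D, B, C, Q, E, H, G, W, T.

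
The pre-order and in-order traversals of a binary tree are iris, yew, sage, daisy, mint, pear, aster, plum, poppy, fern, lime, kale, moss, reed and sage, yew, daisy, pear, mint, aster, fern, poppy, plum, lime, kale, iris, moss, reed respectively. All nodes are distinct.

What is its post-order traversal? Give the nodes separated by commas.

sage, pear, fern, poppy, kale, lime, plum, aster, mint, daisy, yew, reed, moss, iris

The first element of pre-order is the root; it splits in-order into left and right subtrees.
Root iris: left subtree has 11 nodes {sage, yew, daisy, pear, mint, aster, fern, poppy, plum, lime, kale}, right has 2 {moss, reed}.
  Root yew: left subtree has 1 node {sage}, right has 9 {daisy, pear, mint, aster, fern, poppy, plum, lime, kale}.
    Root daisy: left subtree has 0 nodes { }, right has 8 {pear, mint, aster, fern, poppy, plum, lime, kale}.
      Root mint: left subtree has 1 node {pear}, right has 6 {aster, fern, poppy, plum, lime, kale}.
        Root aster: left subtree has 0 nodes { }, right has 5 {fern, poppy, plum, lime, kale}.
          Root plum: left subtree has 2 nodes {fern, poppy}, right has 2 {lime, kale}.
            Root poppy: left subtree has 1 node {fern}, right has 0 { }.
            Root lime: left subtree has 0 nodes { }, right has 1 {kale}.
  Root moss: left subtree has 0 nodes { }, right has 1 {reed}.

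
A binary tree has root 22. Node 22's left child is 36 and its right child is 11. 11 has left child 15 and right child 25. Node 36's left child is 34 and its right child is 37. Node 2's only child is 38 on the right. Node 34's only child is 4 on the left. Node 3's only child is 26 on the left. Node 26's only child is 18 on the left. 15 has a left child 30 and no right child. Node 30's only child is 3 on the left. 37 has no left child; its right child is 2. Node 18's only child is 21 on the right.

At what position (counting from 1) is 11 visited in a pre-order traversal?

Pre-order visits the node, then its left subtree, then its right subtree.
Visit 22.
At 22: go left to 36.
  Visit 36.
  At 36: go left to 34.
    Visit 34.
    At 34: go left to 4.
      4 is a leaf — visit 4.
    At 34: no right child.
  At 36: go right to 37.
    Visit 37.
    At 37: no left child.
    At 37: go right to 2.
      Visit 2.
      At 2: no left child.
      At 2: go right to 38.
        38 is a leaf — visit 38.
At 22: go right to 11.
  Visit 11.
  At 11: go left to 15.
    Visit 15.
    At 15: go left to 30.
      Visit 30.
      At 30: go left to 3.
        Visit 3.
        At 3: go left to 26.
          Visit 26.
          At 26: go left to 18.
            Visit 18.
            At 18: no left child.
            At 18: go right to 21.
              21 is a leaf — visit 21.
          At 26: no right child.
        At 3: no right child.
      At 30: no right child.
    At 15: no right child.
  At 11: go right to 25.
    25 is a leaf — visit 25.
Full pre-order sequence: 22, 36, 34, 4, 37, 2, 38, 11, 15, 30, 3, 26, 18, 21, 25.

8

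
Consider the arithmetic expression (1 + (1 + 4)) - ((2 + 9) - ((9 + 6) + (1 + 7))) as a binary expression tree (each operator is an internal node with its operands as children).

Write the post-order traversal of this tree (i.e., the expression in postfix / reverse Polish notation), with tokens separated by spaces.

Post-order on an expression tree gives postfix notation: for each operator, emit left operand, right operand, then the operator.

1 1 4 + + 2 9 + 9 6 + 1 7 + + - -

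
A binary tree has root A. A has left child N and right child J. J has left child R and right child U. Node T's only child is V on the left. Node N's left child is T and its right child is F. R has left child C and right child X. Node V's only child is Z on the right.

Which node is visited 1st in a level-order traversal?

Level-order visits nodes level by level from the root, left to right within each level.
Level 0: A
Level 1: N, J
Level 2: T, F, R, U
Level 3: V, C, X
Level 4: Z
Full level-order sequence: A, N, J, T, F, R, U, V, C, X, Z.

A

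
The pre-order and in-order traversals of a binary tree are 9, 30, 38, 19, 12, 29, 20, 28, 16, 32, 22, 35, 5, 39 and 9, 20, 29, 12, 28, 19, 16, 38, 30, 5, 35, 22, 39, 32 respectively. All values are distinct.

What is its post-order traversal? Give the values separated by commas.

20, 29, 28, 12, 16, 19, 38, 5, 35, 39, 22, 32, 30, 9

The first element of pre-order is the root; it splits in-order into left and right subtrees.
Root 9: left subtree has 0 nodes { }, right has 13 {20, 29, 12, 28, 19, 16, 38, 30, 5, 35, 22, 39, 32}.
  Root 30: left subtree has 7 nodes {20, 29, 12, 28, 19, 16, 38}, right has 5 {5, 35, 22, 39, 32}.
    Root 38: left subtree has 6 nodes {20, 29, 12, 28, 19, 16}, right has 0 { }.
      Root 19: left subtree has 4 nodes {20, 29, 12, 28}, right has 1 {16}.
        Root 12: left subtree has 2 nodes {20, 29}, right has 1 {28}.
          Root 29: left subtree has 1 node {20}, right has 0 { }.
    Root 32: left subtree has 4 nodes {5, 35, 22, 39}, right has 0 { }.
      Root 22: left subtree has 2 nodes {5, 35}, right has 1 {39}.
        Root 35: left subtree has 1 node {5}, right has 0 { }.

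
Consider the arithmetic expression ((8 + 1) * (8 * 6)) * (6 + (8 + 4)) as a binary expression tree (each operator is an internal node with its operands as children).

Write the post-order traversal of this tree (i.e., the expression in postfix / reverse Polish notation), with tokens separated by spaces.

Post-order on an expression tree gives postfix notation: for each operator, emit left operand, right operand, then the operator.

8 1 + 8 6 * * 6 8 4 + + *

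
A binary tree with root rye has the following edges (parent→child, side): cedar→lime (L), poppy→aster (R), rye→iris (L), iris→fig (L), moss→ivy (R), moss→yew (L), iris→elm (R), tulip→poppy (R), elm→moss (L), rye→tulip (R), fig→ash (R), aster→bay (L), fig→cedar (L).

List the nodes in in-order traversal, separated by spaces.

lime cedar fig ash iris yew moss ivy elm rye tulip poppy bay aster

In-order visits the left subtree, then the node, then the right subtree.
At rye: go left to iris.
  At iris: go left to fig.
    At fig: go left to cedar.
      At cedar: go left to lime.
        lime is a leaf — visit lime.
      Visit cedar.
      At cedar: no right child.
    Visit fig.
    At fig: go right to ash.
      ash is a leaf — visit ash.
  Visit iris.
  At iris: go right to elm.
    At elm: go left to moss.
      At moss: go left to yew.
        yew is a leaf — visit yew.
      Visit moss.
      At moss: go right to ivy.
        ivy is a leaf — visit ivy.
    Visit elm.
    At elm: no right child.
Visit rye.
At rye: go right to tulip.
  At tulip: no left child.
  Visit tulip.
  At tulip: go right to poppy.
    At poppy: no left child.
    Visit poppy.
    At poppy: go right to aster.
      At aster: go left to bay.
        bay is a leaf — visit bay.
      Visit aster.
      At aster: no right child.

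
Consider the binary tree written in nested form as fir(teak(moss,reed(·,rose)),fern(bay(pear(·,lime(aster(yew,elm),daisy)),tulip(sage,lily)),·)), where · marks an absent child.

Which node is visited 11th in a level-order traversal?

sage

Level-order visits nodes level by level from the root, left to right within each level.
Level 0: fir
Level 1: teak, fern
Level 2: moss, reed, bay
Level 3: rose, pear, tulip
Level 4: lime, sage, lily
Level 5: aster, daisy
Level 6: yew, elm
Full level-order sequence: fir, teak, fern, moss, reed, bay, rose, pear, tulip, lime, sage, lily, aster, daisy, yew, elm.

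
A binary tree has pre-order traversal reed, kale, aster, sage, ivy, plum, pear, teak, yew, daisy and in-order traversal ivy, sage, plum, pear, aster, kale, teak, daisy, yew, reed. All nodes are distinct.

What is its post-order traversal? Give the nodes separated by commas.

The first element of pre-order is the root; it splits in-order into left and right subtrees.
Root reed: left subtree has 9 nodes {ivy, sage, plum, pear, aster, kale, teak, daisy, yew}, right has 0 { }.
  Root kale: left subtree has 5 nodes {ivy, sage, plum, pear, aster}, right has 3 {teak, daisy, yew}.
    Root aster: left subtree has 4 nodes {ivy, sage, plum, pear}, right has 0 { }.
      Root sage: left subtree has 1 node {ivy}, right has 2 {plum, pear}.
        Root plum: left subtree has 0 nodes { }, right has 1 {pear}.
    Root teak: left subtree has 0 nodes { }, right has 2 {daisy, yew}.
      Root yew: left subtree has 1 node {daisy}, right has 0 { }.

ivy, pear, plum, sage, aster, daisy, yew, teak, kale, reed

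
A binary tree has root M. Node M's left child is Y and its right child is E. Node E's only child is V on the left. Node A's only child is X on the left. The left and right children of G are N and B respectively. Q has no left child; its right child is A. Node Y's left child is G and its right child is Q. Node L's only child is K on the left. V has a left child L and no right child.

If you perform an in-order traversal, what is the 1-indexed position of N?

1

In-order visits the left subtree, then the node, then the right subtree.
At M: go left to Y.
  At Y: go left to G.
    At G: go left to N.
      N is a leaf — visit N.
    Visit G.
    At G: go right to B.
      B is a leaf — visit B.
  Visit Y.
  At Y: go right to Q.
    At Q: no left child.
    Visit Q.
    At Q: go right to A.
      At A: go left to X.
        X is a leaf — visit X.
      Visit A.
      At A: no right child.
Visit M.
At M: go right to E.
  At E: go left to V.
    At V: go left to L.
      At L: go left to K.
        K is a leaf — visit K.
      Visit L.
      At L: no right child.
    Visit V.
    At V: no right child.
  Visit E.
  At E: no right child.
Full in-order sequence: N, G, B, Y, Q, X, A, M, K, L, V, E.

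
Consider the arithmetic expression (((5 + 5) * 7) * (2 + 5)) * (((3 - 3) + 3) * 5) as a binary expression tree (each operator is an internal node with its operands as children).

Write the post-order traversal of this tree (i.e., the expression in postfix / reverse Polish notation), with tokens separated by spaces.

Post-order on an expression tree gives postfix notation: for each operator, emit left operand, right operand, then the operator.

5 5 + 7 * 2 5 + * 3 3 - 3 + 5 * *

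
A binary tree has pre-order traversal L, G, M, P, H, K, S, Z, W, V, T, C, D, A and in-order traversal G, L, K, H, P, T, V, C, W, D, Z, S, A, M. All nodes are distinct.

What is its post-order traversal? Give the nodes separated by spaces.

G K H T C V D W Z A S P M L

The first element of pre-order is the root; it splits in-order into left and right subtrees.
Root L: left subtree has 1 node {G}, right has 12 {K, H, P, T, V, C, W, D, Z, S, A, M}.
  Root M: left subtree has 11 nodes {K, H, P, T, V, C, W, D, Z, S, A}, right has 0 { }.
    Root P: left subtree has 2 nodes {K, H}, right has 8 {T, V, C, W, D, Z, S, A}.
      Root H: left subtree has 1 node {K}, right has 0 { }.
      Root S: left subtree has 6 nodes {T, V, C, W, D, Z}, right has 1 {A}.
        Root Z: left subtree has 5 nodes {T, V, C, W, D}, right has 0 { }.
          Root W: left subtree has 3 nodes {T, V, C}, right has 1 {D}.
            Root V: left subtree has 1 node {T}, right has 1 {C}.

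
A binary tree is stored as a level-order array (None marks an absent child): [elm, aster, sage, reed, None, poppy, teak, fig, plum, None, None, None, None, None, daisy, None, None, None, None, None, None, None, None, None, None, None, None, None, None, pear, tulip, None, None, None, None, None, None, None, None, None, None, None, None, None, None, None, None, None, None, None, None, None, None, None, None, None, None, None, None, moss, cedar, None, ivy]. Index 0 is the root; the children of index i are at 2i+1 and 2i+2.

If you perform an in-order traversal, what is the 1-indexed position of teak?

8

In-order visits the left subtree, then the node, then the right subtree.
At elm: go left to aster.
  At aster: go left to reed.
    At reed: go left to fig.
      fig is a leaf — visit fig.
    Visit reed.
    At reed: go right to plum.
      plum is a leaf — visit plum.
  Visit aster.
  At aster: no right child.
Visit elm.
At elm: go right to sage.
  At sage: go left to poppy.
    poppy is a leaf — visit poppy.
  Visit sage.
  At sage: go right to teak.
    At teak: no left child.
    Visit teak.
    At teak: go right to daisy.
      At daisy: go left to pear.
        At pear: go left to moss.
          moss is a leaf — visit moss.
        Visit pear.
        At pear: go right to cedar.
          cedar is a leaf — visit cedar.
      Visit daisy.
      At daisy: go right to tulip.
        At tulip: no left child.
        Visit tulip.
        At tulip: go right to ivy.
          ivy is a leaf — visit ivy.
Full in-order sequence: fig, reed, plum, aster, elm, poppy, sage, teak, moss, pear, cedar, daisy, tulip, ivy.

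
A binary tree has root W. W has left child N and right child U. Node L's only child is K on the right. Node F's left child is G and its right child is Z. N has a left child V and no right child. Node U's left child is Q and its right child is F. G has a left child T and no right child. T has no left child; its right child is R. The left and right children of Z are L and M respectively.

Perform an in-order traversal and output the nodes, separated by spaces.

In-order visits the left subtree, then the node, then the right subtree.
At W: go left to N.
  At N: go left to V.
    V is a leaf — visit V.
  Visit N.
  At N: no right child.
Visit W.
At W: go right to U.
  At U: go left to Q.
    Q is a leaf — visit Q.
  Visit U.
  At U: go right to F.
    At F: go left to G.
      At G: go left to T.
        At T: no left child.
        Visit T.
        At T: go right to R.
          R is a leaf — visit R.
      Visit G.
      At G: no right child.
    Visit F.
    At F: go right to Z.
      At Z: go left to L.
        At L: no left child.
        Visit L.
        At L: go right to K.
          K is a leaf — visit K.
      Visit Z.
      At Z: go right to M.
        M is a leaf — visit M.

V N W Q U T R G F L K Z M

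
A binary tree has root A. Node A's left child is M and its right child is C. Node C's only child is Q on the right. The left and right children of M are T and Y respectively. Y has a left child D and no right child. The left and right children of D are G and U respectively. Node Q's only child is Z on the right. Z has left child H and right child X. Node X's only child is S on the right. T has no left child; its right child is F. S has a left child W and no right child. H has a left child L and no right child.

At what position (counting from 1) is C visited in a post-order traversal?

15

Post-order visits the left subtree, then the right subtree, then the node.
At A: go left to M.
  At M: go left to T.
    At T: no left child.
    At T: go right to F.
      F is a leaf — visit F.
    Visit T.
  At M: go right to Y.
    At Y: go left to D.
      At D: go left to G.
        G is a leaf — visit G.
      At D: go right to U.
        U is a leaf — visit U.
      Visit D.
    At Y: no right child.
    Visit Y.
  Visit M.
At A: go right to C.
  At C: no left child.
  At C: go right to Q.
    At Q: no left child.
    At Q: go right to Z.
      At Z: go left to H.
        At H: go left to L.
          L is a leaf — visit L.
        At H: no right child.
        Visit H.
      At Z: go right to X.
        At X: no left child.
        At X: go right to S.
          At S: go left to W.
            W is a leaf — visit W.
          At S: no right child.
          Visit S.
        Visit X.
      Visit Z.
    Visit Q.
  Visit C.
Visit A.
Full post-order sequence: F, T, G, U, D, Y, M, L, H, W, S, X, Z, Q, C, A.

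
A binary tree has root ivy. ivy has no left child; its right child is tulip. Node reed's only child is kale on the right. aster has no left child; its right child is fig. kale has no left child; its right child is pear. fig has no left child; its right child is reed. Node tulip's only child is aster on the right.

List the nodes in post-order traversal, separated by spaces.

Post-order visits the left subtree, then the right subtree, then the node.
At ivy: no left child.
At ivy: go right to tulip.
  At tulip: no left child.
  At tulip: go right to aster.
    At aster: no left child.
    At aster: go right to fig.
      At fig: no left child.
      At fig: go right to reed.
        At reed: no left child.
        At reed: go right to kale.
          At kale: no left child.
          At kale: go right to pear.
            pear is a leaf — visit pear.
          Visit kale.
        Visit reed.
      Visit fig.
    Visit aster.
  Visit tulip.
Visit ivy.

pear kale reed fig aster tulip ivy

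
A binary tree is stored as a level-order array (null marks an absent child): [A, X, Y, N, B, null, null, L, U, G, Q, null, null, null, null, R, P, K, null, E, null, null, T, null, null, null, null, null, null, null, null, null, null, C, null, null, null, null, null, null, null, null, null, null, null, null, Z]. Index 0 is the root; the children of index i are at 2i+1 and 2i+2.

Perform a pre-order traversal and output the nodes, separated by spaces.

Pre-order visits the node, then its left subtree, then its right subtree.
Visit A.
At A: go left to X.
  Visit X.
  At X: go left to N.
    Visit N.
    At N: go left to L.
      Visit L.
      At L: go left to R.
        R is a leaf — visit R.
      At L: go right to P.
        Visit P.
        At P: go left to C.
          C is a leaf — visit C.
        At P: no right child.
    At N: go right to U.
      Visit U.
      At U: go left to K.
        K is a leaf — visit K.
      At U: no right child.
  At X: go right to B.
    Visit B.
    At B: go left to G.
      Visit G.
      At G: go left to E.
        E is a leaf — visit E.
      At G: no right child.
    At B: go right to Q.
      Visit Q.
      At Q: no left child.
      At Q: go right to T.
        Visit T.
        At T: no left child.
        At T: go right to Z.
          Z is a leaf — visit Z.
At A: go right to Y.
  Y is a leaf — visit Y.

A X N L R P C U K B G E Q T Z Y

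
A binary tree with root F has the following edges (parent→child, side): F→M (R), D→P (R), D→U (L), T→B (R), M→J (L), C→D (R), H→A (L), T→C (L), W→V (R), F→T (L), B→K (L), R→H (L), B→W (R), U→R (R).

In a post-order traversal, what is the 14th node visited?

M

Post-order visits the left subtree, then the right subtree, then the node.
At F: go left to T.
  At T: go left to C.
    At C: no left child.
    At C: go right to D.
      At D: go left to U.
        At U: no left child.
        At U: go right to R.
          At R: go left to H.
            At H: go left to A.
              A is a leaf — visit A.
            At H: no right child.
            Visit H.
          At R: no right child.
          Visit R.
        Visit U.
      At D: go right to P.
        P is a leaf — visit P.
      Visit D.
    Visit C.
  At T: go right to B.
    At B: go left to K.
      K is a leaf — visit K.
    At B: go right to W.
      At W: no left child.
      At W: go right to V.
        V is a leaf — visit V.
      Visit W.
    Visit B.
  Visit T.
At F: go right to M.
  At M: go left to J.
    J is a leaf — visit J.
  At M: no right child.
  Visit M.
Visit F.
Full post-order sequence: A, H, R, U, P, D, C, K, V, W, B, T, J, M, F.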